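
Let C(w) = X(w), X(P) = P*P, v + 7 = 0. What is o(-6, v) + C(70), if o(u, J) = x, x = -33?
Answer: 4867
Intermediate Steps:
v = -7 (v = -7 + 0 = -7)
o(u, J) = -33
X(P) = P**2
C(w) = w**2
o(-6, v) + C(70) = -33 + 70**2 = -33 + 4900 = 4867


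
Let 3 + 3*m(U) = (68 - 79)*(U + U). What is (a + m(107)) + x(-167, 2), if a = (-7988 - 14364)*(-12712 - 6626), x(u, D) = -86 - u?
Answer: 1296726814/3 ≈ 4.3224e+8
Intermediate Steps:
m(U) = -1 - 22*U/3 (m(U) = -1 + ((68 - 79)*(U + U))/3 = -1 + (-22*U)/3 = -1 - 22*U/3)
a = 432242976 (a = -22352*(-19338) = 432242976)
(a + m(107)) + x(-167, 2) = (432242976 + (-1 - 22/3*107)) + (-86 - 1*(-167)) = (432242976 + (-1 - 2354/3)) + (-86 + 167) = (432242976 - 2357/3) + 81 = 1296726571/3 + 81 = 1296726814/3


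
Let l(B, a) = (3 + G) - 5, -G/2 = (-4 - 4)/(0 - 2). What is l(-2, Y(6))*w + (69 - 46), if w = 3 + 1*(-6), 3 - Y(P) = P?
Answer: 53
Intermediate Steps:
G = -8 (G = -2*(-4 - 4)/(0 - 2) = -(-16)/(-2) = -(-16)*(-1)/2 = -2*4 = -8)
Y(P) = 3 - P
l(B, a) = -10 (l(B, a) = (3 - 8) - 5 = -5 - 5 = -10)
w = -3 (w = 3 - 6 = -3)
l(-2, Y(6))*w + (69 - 46) = -10*(-3) + (69 - 46) = 30 + 23 = 53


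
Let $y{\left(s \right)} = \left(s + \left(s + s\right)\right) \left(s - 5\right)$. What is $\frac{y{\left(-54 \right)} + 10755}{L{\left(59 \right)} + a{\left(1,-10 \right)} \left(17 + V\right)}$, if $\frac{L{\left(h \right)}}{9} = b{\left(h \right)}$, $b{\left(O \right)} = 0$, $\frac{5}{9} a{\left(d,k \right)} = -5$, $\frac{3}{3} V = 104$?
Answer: $- \frac{2257}{121} \approx -18.653$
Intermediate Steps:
$V = 104$
$a{\left(d,k \right)} = -9$ ($a{\left(d,k \right)} = \frac{9}{5} \left(-5\right) = -9$)
$y{\left(s \right)} = 3 s \left(-5 + s\right)$ ($y{\left(s \right)} = \left(s + 2 s\right) \left(-5 + s\right) = 3 s \left(-5 + s\right)$)
$L{\left(h \right)} = 0$ ($L{\left(h \right)} = 9 \cdot 0 = 0$)
$\frac{y{\left(-54 \right)} + 10755}{L{\left(59 \right)} + a{\left(1,-10 \right)} \left(17 + V\right)} = \frac{3 \left(-54\right) \left(-5 - 54\right) + 10755}{0 - 9 \left(17 + 104\right)} = \frac{3 \left(-54\right) \left(-59\right) + 10755}{0 - 1089} = \frac{9558 + 10755}{0 - 1089} = \frac{20313}{-1089} = 20313 \left(- \frac{1}{1089}\right) = - \frac{2257}{121}$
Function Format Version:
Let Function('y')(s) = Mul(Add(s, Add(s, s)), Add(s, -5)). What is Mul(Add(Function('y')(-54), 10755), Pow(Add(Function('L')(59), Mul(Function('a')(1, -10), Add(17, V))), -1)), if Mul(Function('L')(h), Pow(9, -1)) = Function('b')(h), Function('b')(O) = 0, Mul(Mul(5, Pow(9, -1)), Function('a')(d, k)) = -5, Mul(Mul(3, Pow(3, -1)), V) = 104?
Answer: Rational(-2257, 121) ≈ -18.653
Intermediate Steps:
V = 104
Function('a')(d, k) = -9 (Function('a')(d, k) = Mul(Rational(9, 5), -5) = -9)
Function('y')(s) = Mul(3, s, Add(-5, s)) (Function('y')(s) = Mul(Add(s, Mul(2, s)), Add(-5, s)) = Mul(Mul(3, s), Add(-5, s)) = Mul(3, s, Add(-5, s)))
Function('L')(h) = 0 (Function('L')(h) = Mul(9, 0) = 0)
Mul(Add(Function('y')(-54), 10755), Pow(Add(Function('L')(59), Mul(Function('a')(1, -10), Add(17, V))), -1)) = Mul(Add(Mul(3, -54, Add(-5, -54)), 10755), Pow(Add(0, Mul(-9, Add(17, 104))), -1)) = Mul(Add(Mul(3, -54, -59), 10755), Pow(Add(0, Mul(-9, 121)), -1)) = Mul(Add(9558, 10755), Pow(Add(0, -1089), -1)) = Mul(20313, Pow(-1089, -1)) = Mul(20313, Rational(-1, 1089)) = Rational(-2257, 121)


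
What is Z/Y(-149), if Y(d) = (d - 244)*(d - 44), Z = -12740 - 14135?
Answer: -26875/75849 ≈ -0.35432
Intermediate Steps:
Z = -26875
Y(d) = (-244 + d)*(-44 + d)
Z/Y(-149) = -26875/(10736 + (-149)² - 288*(-149)) = -26875/(10736 + 22201 + 42912) = -26875/75849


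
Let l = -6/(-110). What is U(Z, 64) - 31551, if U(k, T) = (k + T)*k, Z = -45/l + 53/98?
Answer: 5718380621/9604 ≈ 5.9542e+5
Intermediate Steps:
l = 3/55 (l = -6*(-1/110) = 3/55 ≈ 0.054545)
Z = -80797/98 (Z = -45/3/55 + 53/98 = -45*55/3 + 53*(1/98) = -825 + 53/98 = -80797/98 ≈ -824.46)
U(k, T) = k*(T + k) (U(k, T) = (T + k)*k = k*(T + k))
U(Z, 64) - 31551 = -80797*(64 - 80797/98)/98 - 31551 = -80797/98*(-74525/98) - 31551 = 6021396425/9604 - 31551 = 5718380621/9604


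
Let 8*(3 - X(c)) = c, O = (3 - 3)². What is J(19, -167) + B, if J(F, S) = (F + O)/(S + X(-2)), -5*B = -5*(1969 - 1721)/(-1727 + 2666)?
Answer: 91076/615045 ≈ 0.14808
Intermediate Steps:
O = 0 (O = 0² = 0)
X(c) = 3 - c/8
B = 248/939 (B = -(-1)*(1969 - 1721)/(-1727 + 2666) = -(-1)*248/939 = -⅕*(-1240/939) = 248/939 ≈ 0.26411)
J(F, S) = F/(13/4 + S) (J(F, S) = (F + 0)/(S + (3 - ⅛*(-2))) = F/(S + (3 + ¼)) = F/(S + 13/4) = F/(13/4 + S))
J(19, -167) + B = 4*19/(13 + 4*(-167)) + 248/939 = 4*19/(13 - 668) + 248/939 = 4*19/(-655) + 248/939 = 4*19*(-1/655) + 248/939 = -76/655 + 248/939 = 91076/615045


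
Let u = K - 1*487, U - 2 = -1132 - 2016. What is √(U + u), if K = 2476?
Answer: I*√1157 ≈ 34.015*I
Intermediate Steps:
U = -3146 (U = 2 + (-1132 - 2016) = 2 - 3148 = -3146)
u = 1989 (u = 2476 - 1*487 = 2476 - 487 = 1989)
√(U + u) = √(-3146 + 1989) = √(-1157) = I*√1157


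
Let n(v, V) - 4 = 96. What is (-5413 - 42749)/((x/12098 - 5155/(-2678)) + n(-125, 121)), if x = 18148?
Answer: -780186929964/1675404967 ≈ -465.67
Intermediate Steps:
n(v, V) = 100 (n(v, V) = 4 + 96 = 100)
(-5413 - 42749)/((x/12098 - 5155/(-2678)) + n(-125, 121)) = (-5413 - 42749)/((18148/12098 - 5155/(-2678)) + 100) = -48162/((18148*(1/12098) - 5155*(-1/2678)) + 100) = -48162/((9074/6049 + 5155/2678) + 100) = -48162/(55482767/16199222 + 100) = -48162/1675404967/16199222 = -48162*16199222/1675404967 = -780186929964/1675404967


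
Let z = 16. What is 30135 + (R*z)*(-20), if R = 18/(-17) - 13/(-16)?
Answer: 513635/17 ≈ 30214.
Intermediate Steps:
R = -67/272 (R = 18*(-1/17) - 13*(-1/16) = -18/17 + 13/16 = -67/272 ≈ -0.24632)
30135 + (R*z)*(-20) = 30135 - 67/272*16*(-20) = 30135 - 67/17*(-20) = 30135 + 1340/17 = 513635/17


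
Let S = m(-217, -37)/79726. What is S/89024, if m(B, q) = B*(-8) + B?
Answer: 1519/7097527424 ≈ 2.1402e-7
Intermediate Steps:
m(B, q) = -7*B (m(B, q) = -8*B + B = -7*B)
S = 1519/79726 (S = -7*(-217)/79726 = 1519*(1/79726) = 1519/79726 ≈ 0.019053)
S/89024 = (1519/79726)/89024 = (1519/79726)*(1/89024) = 1519/7097527424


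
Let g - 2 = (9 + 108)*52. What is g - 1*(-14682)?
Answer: 20768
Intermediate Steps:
g = 6086 (g = 2 + (9 + 108)*52 = 2 + 117*52 = 2 + 6084 = 6086)
g - 1*(-14682) = 6086 - 1*(-14682) = 6086 + 14682 = 20768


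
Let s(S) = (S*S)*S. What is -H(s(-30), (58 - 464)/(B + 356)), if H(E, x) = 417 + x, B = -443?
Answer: -1265/3 ≈ -421.67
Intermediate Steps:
s(S) = S³ (s(S) = S²*S = S³)
-H(s(-30), (58 - 464)/(B + 356)) = -(417 + (58 - 464)/(-443 + 356)) = -(417 - 406/(-87)) = -(417 - 406*(-1/87)) = -(417 + 14/3) = -1*1265/3 = -1265/3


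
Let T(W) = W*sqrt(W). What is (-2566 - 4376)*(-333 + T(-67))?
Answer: 2311686 + 465114*I*sqrt(67) ≈ 2.3117e+6 + 3.8071e+6*I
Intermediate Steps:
T(W) = W**(3/2)
(-2566 - 4376)*(-333 + T(-67)) = (-2566 - 4376)*(-333 + (-67)**(3/2)) = -6942*(-333 - 67*I*sqrt(67)) = 2311686 + 465114*I*sqrt(67)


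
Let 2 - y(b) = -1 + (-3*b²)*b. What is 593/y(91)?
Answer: 593/2260716 ≈ 0.00026231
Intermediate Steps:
y(b) = 3 + 3*b³ (y(b) = 2 - (-1 + (-3*b²)*b) = 2 - (-1 - 3*b³) = 2 + (1 + 3*b³) = 3 + 3*b³)
593/y(91) = 593/(3 + 3*91³) = 593/(3 + 3*753571) = 593/(3 + 2260713) = 593/2260716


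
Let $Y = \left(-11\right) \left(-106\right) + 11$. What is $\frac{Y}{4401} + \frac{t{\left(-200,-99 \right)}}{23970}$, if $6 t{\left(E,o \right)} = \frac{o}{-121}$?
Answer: $\frac{206897461}{773607780} \approx 0.26745$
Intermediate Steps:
$t{\left(E,o \right)} = - \frac{o}{726}$ ($t{\left(E,o \right)} = \frac{o \frac{1}{-121}}{6} = \frac{o \left(- \frac{1}{121}\right)}{6} = \frac{\left(- \frac{1}{121}\right) o}{6} = - \frac{o}{726}$)
$Y = 1177$ ($Y = 1166 + 11 = 1177$)
$\frac{Y}{4401} + \frac{t{\left(-200,-99 \right)}}{23970} = \frac{1177}{4401} + \frac{\left(- \frac{1}{726}\right) \left(-99\right)}{23970} = 1177 \cdot \frac{1}{4401} + \frac{3}{22} \cdot \frac{1}{23970} = \frac{1177}{4401} + \frac{1}{175780} = \frac{206897461}{773607780}$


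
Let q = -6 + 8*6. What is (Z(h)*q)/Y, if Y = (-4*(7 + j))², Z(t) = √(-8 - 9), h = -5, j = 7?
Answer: 3*I*√17/224 ≈ 0.05522*I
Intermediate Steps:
Z(t) = I*√17 (Z(t) = √(-17) = I*√17)
q = 42 (q = -6 + 48 = 42)
Y = 3136 (Y = (-4*(7 + 7))² = (-4*14)² = (-56)² = 3136)
(Z(h)*q)/Y = ((I*√17)*42)/3136 = (42*I*√17)*(1/3136) = 3*I*√17/224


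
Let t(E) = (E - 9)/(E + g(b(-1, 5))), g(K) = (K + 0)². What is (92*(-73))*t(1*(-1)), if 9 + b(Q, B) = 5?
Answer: 13432/3 ≈ 4477.3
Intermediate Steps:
b(Q, B) = -4 (b(Q, B) = -9 + 5 = -4)
g(K) = K²
t(E) = (-9 + E)/(16 + E) (t(E) = (E - 9)/(E + (-4)²) = (-9 + E)/(E + 16) = (-9 + E)/(16 + E))
(92*(-73))*t(1*(-1)) = (92*(-73))*((-9 + 1*(-1))/(16 + 1*(-1))) = -6716*(-9 - 1)/(16 - 1) = -6716*(-10)/15 = -6716*(-⅔) = 13432/3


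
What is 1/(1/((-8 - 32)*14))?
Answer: -560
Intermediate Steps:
1/(1/((-8 - 32)*14)) = 1/(1/(-40*14)) = 1/(1/(-560)) = 1/(-1/560) = -560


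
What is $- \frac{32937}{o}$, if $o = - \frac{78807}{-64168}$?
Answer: $- \frac{704500472}{26269} \approx -26819.0$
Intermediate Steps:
$o = \frac{78807}{64168}$ ($o = \left(-78807\right) \left(- \frac{1}{64168}\right) = \frac{78807}{64168} \approx 1.2281$)
$- \frac{32937}{o} = - \frac{32937}{\frac{78807}{64168}} = \left(-32937\right) \frac{64168}{78807} = - \frac{704500472}{26269}$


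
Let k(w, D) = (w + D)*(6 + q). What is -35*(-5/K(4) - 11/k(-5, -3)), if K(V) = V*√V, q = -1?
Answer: 49/4 ≈ 12.250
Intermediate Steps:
K(V) = V^(3/2)
k(w, D) = 5*D + 5*w (k(w, D) = (w + D)*(6 - 1) = (D + w)*5 = 5*D + 5*w)
-35*(-5/K(4) - 11/k(-5, -3)) = -35*(-5/(4^(3/2)) - 11/(5*(-3) + 5*(-5))) = -35*(-5/8 - 11/(-15 - 25)) = -35*(-5*⅛ - 11/(-40)) = -35*(-5/8 - 11*(-1/40)) = -35*(-5/8 + 11/40) = -35*(-7/20) = 49/4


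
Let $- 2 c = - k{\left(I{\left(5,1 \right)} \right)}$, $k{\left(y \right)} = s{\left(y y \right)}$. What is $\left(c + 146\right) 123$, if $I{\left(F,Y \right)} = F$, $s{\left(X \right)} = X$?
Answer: $\frac{38991}{2} \approx 19496.0$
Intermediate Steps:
$k{\left(y \right)} = y^{2}$ ($k{\left(y \right)} = y y = y^{2}$)
$c = \frac{25}{2}$ ($c = - \frac{\left(-1\right) 5^{2}}{2} = - \frac{\left(-1\right) 25}{2} = \left(- \frac{1}{2}\right) \left(-25\right) = \frac{25}{2} \approx 12.5$)
$\left(c + 146\right) 123 = \left(\frac{25}{2} + 146\right) 123 = \frac{317}{2} \cdot 123 = \frac{38991}{2}$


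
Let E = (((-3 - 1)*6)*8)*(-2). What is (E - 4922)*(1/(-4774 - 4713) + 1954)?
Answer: -84123615186/9487 ≈ -8.8672e+6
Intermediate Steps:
E = 384 (E = (-4*6*8)*(-2) = -24*8*(-2) = -192*(-2) = 384)
(E - 4922)*(1/(-4774 - 4713) + 1954) = (384 - 4922)*(1/(-4774 - 4713) + 1954) = -4538*(1/(-9487) + 1954) = -4538*(-1/9487 + 1954) = -4538*18537597/9487 = -84123615186/9487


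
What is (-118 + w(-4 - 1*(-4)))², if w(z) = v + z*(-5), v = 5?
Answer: 12769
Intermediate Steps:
w(z) = 5 - 5*z (w(z) = 5 + z*(-5) = 5 - 5*z)
(-118 + w(-4 - 1*(-4)))² = (-118 + (5 - 5*(-4 - 1*(-4))))² = (-118 + (5 - 5*(-4 + 4)))² = (-118 + (5 - 5*0))² = (-118 + (5 + 0))² = (-118 + 5)² = (-113)² = 12769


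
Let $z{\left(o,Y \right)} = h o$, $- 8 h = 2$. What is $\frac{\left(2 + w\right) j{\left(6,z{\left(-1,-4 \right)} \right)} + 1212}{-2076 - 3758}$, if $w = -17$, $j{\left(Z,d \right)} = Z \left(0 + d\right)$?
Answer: $- \frac{2379}{11668} \approx -0.20389$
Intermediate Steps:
$h = - \frac{1}{4}$ ($h = \left(- \frac{1}{8}\right) 2 = - \frac{1}{4} \approx -0.25$)
$z{\left(o,Y \right)} = - \frac{o}{4}$
$j{\left(Z,d \right)} = Z d$
$\frac{\left(2 + w\right) j{\left(6,z{\left(-1,-4 \right)} \right)} + 1212}{-2076 - 3758} = \frac{\left(2 - 17\right) 6 \left(\left(- \frac{1}{4}\right) \left(-1\right)\right) + 1212}{-2076 - 3758} = \frac{- 15 \cdot 6 \cdot \frac{1}{4} + 1212}{-5834} = \left(\left(-15\right) \frac{3}{2} + 1212\right) \left(- \frac{1}{5834}\right) = \left(- \frac{45}{2} + 1212\right) \left(- \frac{1}{5834}\right) = \frac{2379}{2} \left(- \frac{1}{5834}\right) = - \frac{2379}{11668}$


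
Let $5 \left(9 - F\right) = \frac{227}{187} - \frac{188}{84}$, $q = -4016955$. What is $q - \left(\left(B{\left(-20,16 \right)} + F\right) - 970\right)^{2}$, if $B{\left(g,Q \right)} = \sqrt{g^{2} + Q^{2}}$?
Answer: $- \frac{1904818787160844}{385533225} + \frac{150921704 \sqrt{41}}{19635} \approx -4.8915 \cdot 10^{6}$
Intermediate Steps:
$F = \frac{180737}{19635}$ ($F = 9 - \frac{\frac{227}{187} - \frac{188}{84}}{5} = 9 - \frac{227 \cdot \frac{1}{187} - \frac{47}{21}}{5} = 9 - \frac{\frac{227}{187} - \frac{47}{21}}{5} = 9 - - \frac{4022}{19635} = 9 + \frac{4022}{19635} = \frac{180737}{19635} \approx 9.2048$)
$B{\left(g,Q \right)} = \sqrt{Q^{2} + g^{2}}$
$q - \left(\left(B{\left(-20,16 \right)} + F\right) - 970\right)^{2} = -4016955 - \left(\left(\sqrt{16^{2} + \left(-20\right)^{2}} + \frac{180737}{19635}\right) - 970\right)^{2} = -4016955 - \left(\left(\sqrt{256 + 400} + \frac{180737}{19635}\right) - 970\right)^{2} = -4016955 - \left(\left(\sqrt{656} + \frac{180737}{19635}\right) - 970\right)^{2} = -4016955 - \left(\left(4 \sqrt{41} + \frac{180737}{19635}\right) - 970\right)^{2} = -4016955 - \left(\left(\frac{180737}{19635} + 4 \sqrt{41}\right) - 970\right)^{2} = -4016955 - \left(- \frac{18865213}{19635} + 4 \sqrt{41}\right)^{2}$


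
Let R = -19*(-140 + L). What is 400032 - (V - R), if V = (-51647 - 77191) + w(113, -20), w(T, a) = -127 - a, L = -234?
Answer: 536083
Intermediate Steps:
R = 7106 (R = -19*(-140 - 234) = -19*(-374) = 7106)
V = -128945 (V = (-51647 - 77191) + (-127 - 1*(-20)) = -128838 + (-127 + 20) = -128838 - 107 = -128945)
400032 - (V - R) = 400032 - (-128945 - 1*7106) = 400032 - (-128945 - 7106) = 400032 - 1*(-136051) = 400032 + 136051 = 536083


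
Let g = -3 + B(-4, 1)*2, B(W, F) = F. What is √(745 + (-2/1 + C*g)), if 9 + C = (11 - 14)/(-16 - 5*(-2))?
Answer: 3*√334/2 ≈ 27.414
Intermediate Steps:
C = -17/2 (C = -9 + (11 - 14)/(-16 - 5*(-2)) = -9 - 3/(-16 + 10) = -9 - 3/(-6) = -9 - 3*(-⅙) = -9 + ½ = -17/2 ≈ -8.5000)
g = -1 (g = -3 + 1*2 = -3 + 2 = -1)
√(745 + (-2/1 + C*g)) = √(745 + (-2/1 - 17/2*(-1))) = √(745 + (-2*1 + 17/2)) = √(745 + (-2 + 17/2)) = √(745 + 13/2) = √(1503/2) = 3*√334/2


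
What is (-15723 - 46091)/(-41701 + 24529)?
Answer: 30907/8586 ≈ 3.5997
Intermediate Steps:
(-15723 - 46091)/(-41701 + 24529) = -61814/(-17172) = -61814*(-1/17172) = 30907/8586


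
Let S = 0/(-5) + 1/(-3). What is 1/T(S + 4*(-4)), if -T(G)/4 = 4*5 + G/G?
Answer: -1/84 ≈ -0.011905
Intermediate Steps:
S = -⅓ (S = 0*(-⅕) + 1*(-⅓) = 0 - ⅓ = -⅓ ≈ -0.33333)
T(G) = -84 (T(G) = -4*(4*5 + G/G) = -4*(20 + 1) = -4*21 = -84)
1/T(S + 4*(-4)) = 1/(-84) = -1/84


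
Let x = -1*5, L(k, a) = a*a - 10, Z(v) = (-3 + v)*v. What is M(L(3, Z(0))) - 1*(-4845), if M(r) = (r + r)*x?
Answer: 4945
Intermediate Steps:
Z(v) = v*(-3 + v)
L(k, a) = -10 + a**2 (L(k, a) = a**2 - 10 = -10 + a**2)
x = -5
M(r) = -10*r (M(r) = (r + r)*(-5) = (2*r)*(-5) = -10*r)
M(L(3, Z(0))) - 1*(-4845) = -10*(-10 + (0*(-3 + 0))**2) - 1*(-4845) = -10*(-10 + (0*(-3))**2) + 4845 = -10*(-10 + 0**2) + 4845 = -10*(-10 + 0) + 4845 = -10*(-10) + 4845 = 100 + 4845 = 4945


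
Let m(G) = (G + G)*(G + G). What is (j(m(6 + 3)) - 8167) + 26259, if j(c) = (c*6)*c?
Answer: 647948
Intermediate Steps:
m(G) = 4*G² (m(G) = (2*G)*(2*G) = 4*G²)
j(c) = 6*c² (j(c) = (6*c)*c = 6*c²)
(j(m(6 + 3)) - 8167) + 26259 = (6*(4*(6 + 3)²)² - 8167) + 26259 = (6*(4*9²)² - 8167) + 26259 = (6*(4*81)² - 8167) + 26259 = (6*324² - 8167) + 26259 = (6*104976 - 8167) + 26259 = (629856 - 8167) + 26259 = 621689 + 26259 = 647948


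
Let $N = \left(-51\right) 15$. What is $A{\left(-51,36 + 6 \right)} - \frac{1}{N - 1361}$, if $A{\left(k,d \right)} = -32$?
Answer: $- \frac{68031}{2126} \approx -32.0$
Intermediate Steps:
$N = -765$
$A{\left(-51,36 + 6 \right)} - \frac{1}{N - 1361} = -32 - \frac{1}{-765 - 1361} = -32 - \frac{1}{-2126} = -32 - - \frac{1}{2126} = -32 + \frac{1}{2126} = - \frac{68031}{2126}$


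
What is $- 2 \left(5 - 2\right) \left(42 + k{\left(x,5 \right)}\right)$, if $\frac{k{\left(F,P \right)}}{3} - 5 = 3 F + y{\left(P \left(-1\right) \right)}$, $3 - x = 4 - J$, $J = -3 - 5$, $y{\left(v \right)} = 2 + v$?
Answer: $198$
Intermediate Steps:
$J = -8$ ($J = -3 - 5 = -8$)
$x = -9$ ($x = 3 - \left(4 - -8\right) = 3 - \left(4 + 8\right) = 3 - 12 = -9$)
$k{\left(F,P \right)} = 21 - 3 P + 9 F$ ($k{\left(F,P \right)} = 15 + 3 \left(3 F + \left(2 + P \left(-1\right)\right)\right) = 15 + 3 \left(3 F - \left(-2 + P\right)\right) = 15 + 3 \left(2 - P + 3 F\right) = 15 + \left(6 - 3 P + 9 F\right) = 21 - 3 P + 9 F$)
$- 2 \left(5 - 2\right) \left(42 + k{\left(x,5 \right)}\right) = - 2 \left(5 - 2\right) \left(42 + \left(21 - 15 + 9 \left(-9\right)\right)\right) = \left(-2\right) 3 \left(42 - 75\right) = - 6 \left(42 - 75\right) = \left(-6\right) \left(-33\right) = 198$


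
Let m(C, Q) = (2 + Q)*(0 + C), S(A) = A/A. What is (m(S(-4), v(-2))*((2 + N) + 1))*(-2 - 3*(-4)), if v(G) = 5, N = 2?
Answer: 350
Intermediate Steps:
S(A) = 1
m(C, Q) = C*(2 + Q) (m(C, Q) = (2 + Q)*C = C*(2 + Q))
(m(S(-4), v(-2))*((2 + N) + 1))*(-2 - 3*(-4)) = ((1*(2 + 5))*((2 + 2) + 1))*(-2 - 3*(-4)) = ((1*7)*(4 + 1))*(-2 + 12) = (7*5)*10 = 35*10 = 350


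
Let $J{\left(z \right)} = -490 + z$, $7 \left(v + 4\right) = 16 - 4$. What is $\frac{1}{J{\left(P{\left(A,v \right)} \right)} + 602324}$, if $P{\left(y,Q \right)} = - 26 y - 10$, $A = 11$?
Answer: $\frac{1}{601538} \approx 1.6624 \cdot 10^{-6}$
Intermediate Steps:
$v = - \frac{16}{7}$ ($v = -4 + \frac{16 - 4}{7} = -4 + \frac{1}{7} \cdot 12 = -4 + \frac{12}{7} = - \frac{16}{7} \approx -2.2857$)
$P{\left(y,Q \right)} = -10 - 26 y$
$\frac{1}{J{\left(P{\left(A,v \right)} \right)} + 602324} = \frac{1}{\left(-490 - 296\right) + 602324} = \frac{1}{-786 + 602324} = \frac{1}{601538}$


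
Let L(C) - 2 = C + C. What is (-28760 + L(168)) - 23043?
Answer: -51465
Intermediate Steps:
L(C) = 2 + 2*C (L(C) = 2 + (C + C) = 2 + 2*C)
(-28760 + L(168)) - 23043 = (-28760 + (2 + 2*168)) - 23043 = (-28760 + (2 + 336)) - 23043 = (-28760 + 338) - 23043 = -28422 - 23043 = -51465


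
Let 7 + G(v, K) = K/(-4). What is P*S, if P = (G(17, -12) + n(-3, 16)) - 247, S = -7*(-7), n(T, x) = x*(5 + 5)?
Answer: -4459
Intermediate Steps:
n(T, x) = 10*x (n(T, x) = x*10 = 10*x)
G(v, K) = -7 - K/4 (G(v, K) = -7 + K/(-4) = -7 + K*(-¼) = -7 - K/4)
S = 49
P = -91 (P = ((-7 - ¼*(-12)) + 10*16) - 247 = ((-7 + 3) + 160) - 247 = (-4 + 160) - 247 = 156 - 247 = -91)
P*S = -91*49 = -4459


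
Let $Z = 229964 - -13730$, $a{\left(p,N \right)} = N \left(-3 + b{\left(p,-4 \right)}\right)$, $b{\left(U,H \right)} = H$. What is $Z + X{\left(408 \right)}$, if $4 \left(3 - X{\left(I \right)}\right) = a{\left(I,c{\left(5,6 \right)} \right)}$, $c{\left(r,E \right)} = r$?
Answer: $\frac{974823}{4} \approx 2.4371 \cdot 10^{5}$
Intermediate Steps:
$a{\left(p,N \right)} = - 7 N$ ($a{\left(p,N \right)} = N \left(-3 - 4\right) = N \left(-7\right) = - 7 N$)
$X{\left(I \right)} = \frac{47}{4}$ ($X{\left(I \right)} = 3 - \frac{\left(-7\right) 5}{4} = 3 - - \frac{35}{4} = 3 + \frac{35}{4} = \frac{47}{4}$)
$Z = 243694$ ($Z = 229964 + \left(-200 + 13930\right) = 229964 + 13730 = 243694$)
$Z + X{\left(408 \right)} = 243694 + \frac{47}{4} = \frac{974823}{4}$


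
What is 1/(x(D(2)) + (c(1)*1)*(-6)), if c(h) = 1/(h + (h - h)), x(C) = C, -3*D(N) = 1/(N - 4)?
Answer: -6/35 ≈ -0.17143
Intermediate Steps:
D(N) = -1/(3*(-4 + N)) (D(N) = -1/(3*(N - 4)) = -1/(3*(-4 + N)))
c(h) = 1/h (c(h) = 1/(h + 0) = 1/h)
1/(x(D(2)) + (c(1)*1)*(-6)) = 1/(-1/(-12 + 3*2) + (1/1)*(-6)) = 1/(-1/(-12 + 6) + (1*1)*(-6)) = 1/(-1/(-6) + 1*(-6)) = 1/(-1*(-⅙) - 6) = 1/(⅙ - 6) = 1/(-35/6) = -6/35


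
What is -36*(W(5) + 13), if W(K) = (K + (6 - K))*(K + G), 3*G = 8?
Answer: -2124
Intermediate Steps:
G = 8/3 (G = (⅓)*8 = 8/3 ≈ 2.6667)
W(K) = 16 + 6*K (W(K) = (K + (6 - K))*(K + 8/3) = 6*(8/3 + K) = 16 + 6*K)
-36*(W(5) + 13) = -36*((16 + 6*5) + 13) = -36*((16 + 30) + 13) = -36*(46 + 13) = -36*59 = -2124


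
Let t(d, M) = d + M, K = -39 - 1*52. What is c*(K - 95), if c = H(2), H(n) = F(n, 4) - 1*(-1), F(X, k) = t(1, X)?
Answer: -744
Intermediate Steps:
K = -91 (K = -39 - 52 = -91)
t(d, M) = M + d
F(X, k) = 1 + X (F(X, k) = X + 1 = 1 + X)
H(n) = 2 + n (H(n) = (1 + n) - 1*(-1) = (1 + n) + 1 = 2 + n)
c = 4 (c = 2 + 2 = 4)
c*(K - 95) = 4*(-91 - 95) = 4*(-186) = -744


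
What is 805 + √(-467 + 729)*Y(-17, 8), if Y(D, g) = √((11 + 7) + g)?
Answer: 805 + 2*√1703 ≈ 887.54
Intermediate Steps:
Y(D, g) = √(18 + g)
805 + √(-467 + 729)*Y(-17, 8) = 805 + √(-467 + 729)*√(18 + 8) = 805 + √262*√26 = 805 + 2*√1703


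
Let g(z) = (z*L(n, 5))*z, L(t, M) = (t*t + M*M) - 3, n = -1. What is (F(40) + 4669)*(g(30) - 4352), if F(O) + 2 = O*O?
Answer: 102452916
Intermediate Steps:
F(O) = -2 + O² (F(O) = -2 + O*O = -2 + O²)
L(t, M) = -3 + M² + t² (L(t, M) = (t² + M²) - 3 = (M² + t²) - 3 = -3 + M² + t²)
g(z) = 23*z² (g(z) = (z*(-3 + 5² + (-1)²))*z = (z*(-3 + 25 + 1))*z = (z*23)*z = (23*z)*z = 23*z²)
(F(40) + 4669)*(g(30) - 4352) = ((-2 + 40²) + 4669)*(23*30² - 4352) = ((-2 + 1600) + 4669)*(23*900 - 4352) = (1598 + 4669)*(20700 - 4352) = 6267*16348 = 102452916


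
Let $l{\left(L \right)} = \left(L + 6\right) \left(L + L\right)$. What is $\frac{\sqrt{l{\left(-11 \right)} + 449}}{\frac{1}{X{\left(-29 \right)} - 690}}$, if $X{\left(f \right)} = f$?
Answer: $- 719 \sqrt{559} \approx -16999.0$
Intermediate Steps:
$l{\left(L \right)} = 2 L \left(6 + L\right)$ ($l{\left(L \right)} = \left(6 + L\right) 2 L = 2 L \left(6 + L\right)$)
$\frac{\sqrt{l{\left(-11 \right)} + 449}}{\frac{1}{X{\left(-29 \right)} - 690}} = \frac{\sqrt{2 \left(-11\right) \left(6 - 11\right) + 449}}{\frac{1}{-29 - 690}} = \frac{\sqrt{2 \left(-11\right) \left(-5\right) + 449}}{\frac{1}{-719}} = \frac{\sqrt{110 + 449}}{- \frac{1}{719}} = \sqrt{559} \left(-719\right) = - 719 \sqrt{559}$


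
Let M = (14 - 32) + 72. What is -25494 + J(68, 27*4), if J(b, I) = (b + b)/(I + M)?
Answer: -2064946/81 ≈ -25493.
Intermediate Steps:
M = 54 (M = -18 + 72 = 54)
J(b, I) = 2*b/(54 + I) (J(b, I) = (b + b)/(I + 54) = (2*b)/(54 + I) = 2*b/(54 + I))
-25494 + J(68, 27*4) = -25494 + 2*68/(54 + 27*4) = -25494 + 2*68/(54 + 108) = -25494 + 2*68/162 = -25494 + 2*68*(1/162) = -25494 + 68/81 = -2064946/81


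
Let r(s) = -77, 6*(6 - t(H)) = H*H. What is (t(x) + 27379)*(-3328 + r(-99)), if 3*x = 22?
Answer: -838938655/9 ≈ -9.3215e+7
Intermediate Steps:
x = 22/3 (x = (⅓)*22 = 22/3 ≈ 7.3333)
t(H) = 6 - H²/6 (t(H) = 6 - H*H/6 = 6 - H²/6)
(t(x) + 27379)*(-3328 + r(-99)) = ((6 - (22/3)²/6) + 27379)*(-3328 - 77) = ((6 - ⅙*484/9) + 27379)*(-3405) = ((6 - 242/27) + 27379)*(-3405) = (-80/27 + 27379)*(-3405) = (739153/27)*(-3405) = -838938655/9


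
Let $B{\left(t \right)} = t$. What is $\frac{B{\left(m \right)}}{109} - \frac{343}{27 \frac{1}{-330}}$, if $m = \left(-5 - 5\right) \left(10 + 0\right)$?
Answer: $\frac{4111670}{981} \approx 4191.3$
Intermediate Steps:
$m = -100$ ($m = \left(-10\right) 10 = -100$)
$\frac{B{\left(m \right)}}{109} - \frac{343}{27 \frac{1}{-330}} = - \frac{100}{109} - \frac{343}{27 \frac{1}{-330}} = \left(-100\right) \frac{1}{109} - \frac{343}{27 \left(- \frac{1}{330}\right)} = - \frac{100}{109} - \frac{343}{- \frac{9}{110}} = - \frac{100}{109} - - \frac{37730}{9} = - \frac{100}{109} + \frac{37730}{9} = \frac{4111670}{981}$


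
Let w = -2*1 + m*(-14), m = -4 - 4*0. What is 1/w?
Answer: 1/54 ≈ 0.018519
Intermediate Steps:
m = -4 (m = -4 + 0 = -4)
w = 54 (w = -2*1 - 4*(-14) = -2 + 56 = 54)
1/w = 1/54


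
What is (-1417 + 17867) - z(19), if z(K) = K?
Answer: 16431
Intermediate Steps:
(-1417 + 17867) - z(19) = (-1417 + 17867) - 1*19 = 16450 - 19 = 16431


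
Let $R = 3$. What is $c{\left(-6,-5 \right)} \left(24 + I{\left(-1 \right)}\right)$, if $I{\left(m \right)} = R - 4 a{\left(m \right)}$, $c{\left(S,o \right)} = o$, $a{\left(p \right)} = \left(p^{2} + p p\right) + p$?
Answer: $-115$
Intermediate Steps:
$a{\left(p \right)} = p + 2 p^{2}$ ($a{\left(p \right)} = \left(p^{2} + p^{2}\right) + p = 2 p^{2} + p = p + 2 p^{2}$)
$I{\left(m \right)} = 3 - 4 m \left(1 + 2 m\right)$
$c{\left(-6,-5 \right)} \left(24 + I{\left(-1 \right)}\right) = - 5 \left(24 + \left(3 - - 4 \left(1 + 2 \left(-1\right)\right)\right)\right) = - 5 \left(24 + \left(3 - - 4 \left(1 - 2\right)\right)\right) = - 5 \left(24 + \left(3 - \left(-4\right) \left(-1\right)\right)\right) = - 5 \left(24 + \left(3 - 4\right)\right) = - 5 \left(24 - 1\right) = \left(-5\right) 23 = -115$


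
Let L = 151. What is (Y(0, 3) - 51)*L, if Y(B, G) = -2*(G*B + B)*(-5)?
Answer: -7701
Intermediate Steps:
Y(B, G) = 10*B + 10*B*G (Y(B, G) = -2*(B*G + B)*(-5) = -2*(B + B*G)*(-5) = (-2*B - 2*B*G)*(-5) = 10*B + 10*B*G)
(Y(0, 3) - 51)*L = (10*0*(1 + 3) - 51)*151 = (10*0*4 - 51)*151 = (0 - 51)*151 = -51*151 = -7701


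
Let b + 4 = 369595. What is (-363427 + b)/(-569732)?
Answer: -1541/142433 ≈ -0.010819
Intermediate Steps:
b = 369591 (b = -4 + 369595 = 369591)
(-363427 + b)/(-569732) = (-363427 + 369591)/(-569732) = 6164*(-1/569732) = -1541/142433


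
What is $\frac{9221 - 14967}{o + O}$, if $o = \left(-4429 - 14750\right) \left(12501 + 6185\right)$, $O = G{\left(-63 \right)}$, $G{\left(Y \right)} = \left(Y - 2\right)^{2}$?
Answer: $\frac{338}{21080857} \approx 1.6034 \cdot 10^{-5}$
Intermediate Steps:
$G{\left(Y \right)} = \left(-2 + Y\right)^{2}$
$O = 4225$ ($O = \left(-2 - 63\right)^{2} = \left(-65\right)^{2} = 4225$)
$o = -358378794$ ($o = \left(-19179\right) 18686 = -358378794$)
$\frac{9221 - 14967}{o + O} = \frac{9221 - 14967}{-358378794 + 4225} = - \frac{5746}{-358374569} = \left(-5746\right) \left(- \frac{1}{358374569}\right) = \frac{338}{21080857}$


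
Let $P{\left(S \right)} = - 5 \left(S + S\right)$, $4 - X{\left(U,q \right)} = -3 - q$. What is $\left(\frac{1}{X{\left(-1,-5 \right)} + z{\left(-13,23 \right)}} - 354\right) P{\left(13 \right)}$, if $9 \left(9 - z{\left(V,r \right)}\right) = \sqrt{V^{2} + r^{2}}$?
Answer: $\frac{418804230}{9103} - \frac{1170 \sqrt{698}}{9103} \approx 46004.0$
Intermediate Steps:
$X{\left(U,q \right)} = 7 + q$ ($X{\left(U,q \right)} = 4 - \left(-3 - q\right) = 4 + \left(3 + q\right) = 7 + q$)
$P{\left(S \right)} = - 10 S$ ($P{\left(S \right)} = - 5 \cdot 2 S = - 10 S$)
$z{\left(V,r \right)} = 9 - \frac{\sqrt{V^{2} + r^{2}}}{9}$
$\left(\frac{1}{X{\left(-1,-5 \right)} + z{\left(-13,23 \right)}} - 354\right) P{\left(13 \right)} = \left(\frac{1}{\left(7 - 5\right) + \left(9 - \frac{\sqrt{\left(-13\right)^{2} + 23^{2}}}{9}\right)} - 354\right) \left(\left(-10\right) 13\right) = \left(\frac{1}{2 + \left(9 - \frac{\sqrt{169 + 529}}{9}\right)} - 354\right) \left(-130\right) = \left(\frac{1}{2 + \left(9 - \frac{\sqrt{698}}{9}\right)} - 354\right) \left(-130\right) = \left(\frac{1}{11 - \frac{\sqrt{698}}{9}} - 354\right) \left(-130\right) = \left(-354 + \frac{1}{11 - \frac{\sqrt{698}}{9}}\right) \left(-130\right) = 46020 - \frac{130}{11 - \frac{\sqrt{698}}{9}}$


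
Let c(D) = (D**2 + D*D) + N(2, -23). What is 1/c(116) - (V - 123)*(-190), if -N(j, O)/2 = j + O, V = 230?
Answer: 547974821/26954 ≈ 20330.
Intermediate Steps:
N(j, O) = -2*O - 2*j (N(j, O) = -2*(j + O) = -2*(O + j) = -2*O - 2*j)
c(D) = 42 + 2*D**2 (c(D) = (D**2 + D*D) + (-2*(-23) - 2*2) = (D**2 + D**2) + (46 - 4) = 2*D**2 + 42 = 42 + 2*D**2)
1/c(116) - (V - 123)*(-190) = 1/(42 + 2*116**2) - (230 - 123)*(-190) = 1/(42 + 2*13456) - 107*(-190) = 1/(42 + 26912) - 1*(-20330) = 1/26954 + 20330 = 547974821/26954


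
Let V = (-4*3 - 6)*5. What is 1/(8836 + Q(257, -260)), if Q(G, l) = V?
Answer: 1/8746 ≈ 0.00011434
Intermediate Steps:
V = -90 (V = (-12 - 6)*5 = -18*5 = -90)
Q(G, l) = -90
1/(8836 + Q(257, -260)) = 1/(8836 - 90) = 1/8746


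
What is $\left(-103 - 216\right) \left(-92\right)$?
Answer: $29348$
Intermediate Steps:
$\left(-103 - 216\right) \left(-92\right) = \left(-319\right) \left(-92\right) = 29348$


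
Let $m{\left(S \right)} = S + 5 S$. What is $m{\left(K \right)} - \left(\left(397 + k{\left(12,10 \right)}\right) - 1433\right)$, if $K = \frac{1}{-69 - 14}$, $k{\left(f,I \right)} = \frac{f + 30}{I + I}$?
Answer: $\frac{858077}{830} \approx 1033.8$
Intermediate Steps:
$k{\left(f,I \right)} = \frac{30 + f}{2 I}$
$K = - \frac{1}{83}$ ($K = \frac{1}{-83} = - \frac{1}{83} \approx -0.012048$)
$m{\left(S \right)} = 6 S$
$m{\left(K \right)} - \left(\left(397 + k{\left(12,10 \right)}\right) - 1433\right) = 6 \left(- \frac{1}{83}\right) - \left(\left(397 + \frac{30 + 12}{2 \cdot 10}\right) - 1433\right) = - \frac{6}{83} - \left(\left(397 + \frac{1}{2} \cdot \frac{1}{10} \cdot 42\right) - 1433\right) = - \frac{6}{83} - \left(\left(397 + \frac{21}{10}\right) - 1433\right) = - \frac{6}{83} - \left(\frac{3991}{10} - 1433\right) = - \frac{6}{83} - - \frac{10339}{10} = - \frac{6}{83} + \frac{10339}{10} = \frac{858077}{830}$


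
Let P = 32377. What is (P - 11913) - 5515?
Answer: 14949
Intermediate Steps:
(P - 11913) - 5515 = (32377 - 11913) - 5515 = 20464 - 5515 = 14949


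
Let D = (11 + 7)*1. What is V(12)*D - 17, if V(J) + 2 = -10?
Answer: -233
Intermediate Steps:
D = 18 (D = 18*1 = 18)
V(J) = -12 (V(J) = -2 - 10 = -12)
V(12)*D - 17 = -12*18 - 17 = -216 - 17 = -233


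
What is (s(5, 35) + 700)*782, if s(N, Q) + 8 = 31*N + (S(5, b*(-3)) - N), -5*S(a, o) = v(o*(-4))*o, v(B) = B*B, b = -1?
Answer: 2954396/5 ≈ 5.9088e+5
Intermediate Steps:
v(B) = B**2
S(a, o) = -16*o**3/5 (S(a, o) = -(o*(-4))**2*o/5 = -(-4*o)**2*o/5 = -16*o**2*o/5 = -16*o**3/5)
s(N, Q) = -472/5 + 30*N (s(N, Q) = -8 + (31*N + (-16*(-1*(-3))**3/5 - N)) = -8 + (31*N + (-16/5*3**3 - N)) = -8 + (31*N + (-16/5*27 - N)) = -8 + (31*N + (-432/5 - N)) = -8 + (-432/5 + 30*N) = -472/5 + 30*N)
(s(5, 35) + 700)*782 = ((-472/5 + 30*5) + 700)*782 = ((-472/5 + 150) + 700)*782 = (278/5 + 700)*782 = (3778/5)*782 = 2954396/5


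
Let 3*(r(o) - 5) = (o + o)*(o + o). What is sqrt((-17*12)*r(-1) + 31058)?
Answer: 11*sqrt(246) ≈ 172.53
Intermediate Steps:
r(o) = 5 + 4*o**2/3 (r(o) = 5 + ((o + o)*(o + o))/3 = 5 + ((2*o)*(2*o))/3 = 5 + (4*o**2)/3 = 5 + 4*o**2/3)
sqrt((-17*12)*r(-1) + 31058) = sqrt((-17*12)*(5 + (4/3)*(-1)**2) + 31058) = sqrt(-204*(5 + (4/3)*1) + 31058) = sqrt(-204*(5 + 4/3) + 31058) = sqrt(-204*19/3 + 31058) = sqrt(-1292 + 31058) = sqrt(29766) = 11*sqrt(246)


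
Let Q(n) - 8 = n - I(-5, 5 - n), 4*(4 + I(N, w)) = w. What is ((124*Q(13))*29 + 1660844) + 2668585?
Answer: 4426521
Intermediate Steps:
I(N, w) = -4 + w/4
Q(n) = 43/4 + 5*n/4 (Q(n) = 8 + (n - (-4 + (5 - n)/4)) = 8 + (n - (-4 + (5/4 - n/4))) = 8 + (n - (-11/4 - n/4)) = 8 + (n + (11/4 + n/4)) = 8 + (11/4 + 5*n/4) = 43/4 + 5*n/4)
((124*Q(13))*29 + 1660844) + 2668585 = ((124*(43/4 + (5/4)*13))*29 + 1660844) + 2668585 = ((124*(43/4 + 65/4))*29 + 1660844) + 2668585 = ((124*27)*29 + 1660844) + 2668585 = (3348*29 + 1660844) + 2668585 = (97092 + 1660844) + 2668585 = 1757936 + 2668585 = 4426521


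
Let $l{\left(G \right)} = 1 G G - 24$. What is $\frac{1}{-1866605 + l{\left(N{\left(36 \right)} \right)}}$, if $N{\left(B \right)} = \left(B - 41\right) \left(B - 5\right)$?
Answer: $- \frac{1}{1842604} \approx -5.4271 \cdot 10^{-7}$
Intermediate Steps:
$N{\left(B \right)} = \left(-41 + B\right) \left(-5 + B\right)$
$l{\left(G \right)} = -24 + G^{2}$ ($l{\left(G \right)} = G G - 24 = G^{2} - 24 = -24 + G^{2}$)
$\frac{1}{-1866605 + l{\left(N{\left(36 \right)} \right)}} = \frac{1}{-1866605 - \left(24 - \left(205 + 36^{2} - 1656\right)^{2}\right)} = \frac{1}{-1866605 - \left(24 - \left(205 + 1296 - 1656\right)^{2}\right)} = \frac{1}{-1866605 - \left(24 - \left(-155\right)^{2}\right)} = \frac{1}{-1866605 + \left(-24 + 24025\right)} = \frac{1}{-1866605 + 24001} = \frac{1}{-1842604} = - \frac{1}{1842604}$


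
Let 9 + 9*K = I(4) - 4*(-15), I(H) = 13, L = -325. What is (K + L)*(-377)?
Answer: 1078597/9 ≈ 1.1984e+5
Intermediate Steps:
K = 64/9 (K = -1 + (13 - 4*(-15))/9 = -1 + (13 + 60)/9 = -1 + (⅑)*73 = -1 + 73/9 = 64/9 ≈ 7.1111)
(K + L)*(-377) = (64/9 - 325)*(-377) = -2861/9*(-377) = 1078597/9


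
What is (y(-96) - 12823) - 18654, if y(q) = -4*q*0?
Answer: -31477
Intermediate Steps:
y(q) = 0
(y(-96) - 12823) - 18654 = (0 - 12823) - 18654 = -12823 - 18654 = -31477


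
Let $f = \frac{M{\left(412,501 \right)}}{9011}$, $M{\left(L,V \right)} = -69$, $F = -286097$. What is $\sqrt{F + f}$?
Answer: $\frac{46 i \sqrt{10978515806}}{9011} \approx 534.88 i$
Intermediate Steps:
$f = - \frac{69}{9011} \approx -0.0076573$
$\sqrt{F + f} = \sqrt{-286097 - \frac{69}{9011}} = \sqrt{- \frac{2578020136}{9011}} = \frac{46 i \sqrt{10978515806}}{9011}$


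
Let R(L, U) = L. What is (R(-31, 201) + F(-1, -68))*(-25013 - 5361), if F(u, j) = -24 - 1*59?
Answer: 3462636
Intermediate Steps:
F(u, j) = -83 (F(u, j) = -24 - 59 = -83)
(R(-31, 201) + F(-1, -68))*(-25013 - 5361) = (-31 - 83)*(-25013 - 5361) = -114*(-30374) = 3462636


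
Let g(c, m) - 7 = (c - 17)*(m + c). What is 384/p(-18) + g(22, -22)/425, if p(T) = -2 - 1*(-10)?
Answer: 20407/425 ≈ 48.016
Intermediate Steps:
g(c, m) = 7 + (-17 + c)*(c + m) (g(c, m) = 7 + (c - 17)*(m + c) = 7 + (-17 + c)*(c + m))
p(T) = 8 (p(T) = -2 + 10 = 8)
384/p(-18) + g(22, -22)/425 = 384/8 + (7 + 22² - 17*22 - 17*(-22) + 22*(-22))/425 = 384*(⅛) + (7 + 484 - 374 + 374 - 484)*(1/425) = 48 + 7*(1/425) = 48 + 7/425 = 20407/425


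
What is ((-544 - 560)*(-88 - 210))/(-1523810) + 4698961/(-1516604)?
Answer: -3829637172289/1155508170620 ≈ -3.3142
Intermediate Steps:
((-544 - 560)*(-88 - 210))/(-1523810) + 4698961/(-1516604) = -1104*(-298)*(-1/1523810) + 4698961*(-1/1516604) = 328992*(-1/1523810) - 4698961/1516604 = -164496/761905 - 4698961/1516604 = -3829637172289/1155508170620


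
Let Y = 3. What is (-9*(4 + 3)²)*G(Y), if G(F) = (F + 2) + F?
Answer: -3528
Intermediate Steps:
G(F) = 2 + 2*F (G(F) = (2 + F) + F = 2 + 2*F)
(-9*(4 + 3)²)*G(Y) = (-9*(4 + 3)²)*(2 + 2*3) = (-9*7²)*(2 + 6) = -9*49*8 = -441*8 = -3528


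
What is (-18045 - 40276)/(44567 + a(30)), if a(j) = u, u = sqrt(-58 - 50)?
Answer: -2599192007/1986217597 + 349926*I*sqrt(3)/1986217597 ≈ -1.3086 + 0.00030515*I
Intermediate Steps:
u = 6*I*sqrt(3) (u = sqrt(-108) = 6*I*sqrt(3) ≈ 10.392*I)
a(j) = 6*I*sqrt(3)
(-18045 - 40276)/(44567 + a(30)) = (-18045 - 40276)/(44567 + 6*I*sqrt(3)) = -58321/(44567 + 6*I*sqrt(3))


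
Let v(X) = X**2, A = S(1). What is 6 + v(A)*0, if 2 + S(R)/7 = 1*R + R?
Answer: 6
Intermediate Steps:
S(R) = -14 + 14*R (S(R) = -14 + 7*(1*R + R) = -14 + 7*(R + R) = -14 + 7*(2*R) = -14 + 14*R)
A = 0 (A = -14 + 14*1 = -14 + 14 = 0)
6 + v(A)*0 = 6 + 0**2*0 = 6 + 0*0 = 6 + 0 = 6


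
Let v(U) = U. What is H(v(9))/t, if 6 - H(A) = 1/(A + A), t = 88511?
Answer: 107/1593198 ≈ 6.7160e-5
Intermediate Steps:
H(A) = 6 - 1/(2*A) (H(A) = 6 - 1/(A + A) = 6 - 1/(2*A))
H(v(9))/t = (6 - ½/9)/88511 = (6 - ½*⅑)*(1/88511) = (6 - 1/18)*(1/88511) = (107/18)*(1/88511) = 107/1593198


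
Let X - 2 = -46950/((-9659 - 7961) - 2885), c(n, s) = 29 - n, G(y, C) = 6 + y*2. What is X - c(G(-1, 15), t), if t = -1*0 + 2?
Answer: -28311/1367 ≈ -20.710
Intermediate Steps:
G(y, C) = 6 + 2*y
t = 2 (t = 0 + 2 = 2)
X = 5864/1367 (X = 2 - 46950/((-9659 - 7961) - 2885) = 2 - 46950/(-17620 - 2885) = 2 - 46950/(-20505) = 2 - 46950*(-1/20505) = 2 + 3130/1367 = 5864/1367 ≈ 4.2897)
X - c(G(-1, 15), t) = 5864/1367 - (29 - (6 + 2*(-1))) = 5864/1367 - (29 - (6 - 2)) = 5864/1367 - (29 - 1*4) = 5864/1367 - (29 - 4) = 5864/1367 - 1*25 = 5864/1367 - 25 = -28311/1367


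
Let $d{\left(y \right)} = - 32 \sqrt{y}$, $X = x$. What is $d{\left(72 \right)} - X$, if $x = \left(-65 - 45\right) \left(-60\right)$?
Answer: $-6600 - 192 \sqrt{2} \approx -6871.5$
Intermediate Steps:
$x = 6600$ ($x = \left(-110\right) \left(-60\right) = 6600$)
$X = 6600$
$d{\left(72 \right)} - X = - 32 \sqrt{72} - 6600 = - 32 \cdot 6 \sqrt{2} - 6600 = - 192 \sqrt{2} - 6600 = -6600 - 192 \sqrt{2}$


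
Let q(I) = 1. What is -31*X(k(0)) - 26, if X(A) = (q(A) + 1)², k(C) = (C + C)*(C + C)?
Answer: -150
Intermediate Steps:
k(C) = 4*C² (k(C) = (2*C)*(2*C) = 4*C²)
X(A) = 4 (X(A) = (1 + 1)² = 2² = 4)
-31*X(k(0)) - 26 = -31*4 - 26 = -124 - 26 = -150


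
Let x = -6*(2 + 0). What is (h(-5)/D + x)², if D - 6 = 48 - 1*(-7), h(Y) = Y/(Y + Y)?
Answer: 2140369/14884 ≈ 143.80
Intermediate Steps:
h(Y) = ½ (h(Y) = Y/((2*Y)) = Y*(1/(2*Y)) = ½)
D = 61 (D = 6 + (48 - 1*(-7)) = 6 + (48 + 7) = 6 + 55 = 61)
x = -12 (x = -6*2 = -12)
(h(-5)/D + x)² = ((½)/61 - 12)² = ((½)*(1/61) - 12)² = (1/122 - 12)² = (-1463/122)² = 2140369/14884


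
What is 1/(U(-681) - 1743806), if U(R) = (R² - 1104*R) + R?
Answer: -1/528902 ≈ -1.8907e-6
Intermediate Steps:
U(R) = R² - 1103*R
1/(U(-681) - 1743806) = 1/(-681*(-1103 - 681) - 1743806) = 1/(-681*(-1784) - 1743806) = 1/(1214904 - 1743806) = 1/(-528902) = -1/528902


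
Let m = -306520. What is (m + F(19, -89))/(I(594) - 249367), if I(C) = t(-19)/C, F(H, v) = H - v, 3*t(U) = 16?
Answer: 273013092/222185989 ≈ 1.2288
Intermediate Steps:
t(U) = 16/3 (t(U) = (1/3)*16 = 16/3)
I(C) = 16/(3*C)
(m + F(19, -89))/(I(594) - 249367) = (-306520 + (19 - 1*(-89)))/((16/3)/594 - 249367) = (-306520 + (19 + 89))/((16/3)*(1/594) - 249367) = (-306520 + 108)/(8/891 - 249367) = -306412/(-222185989/891) = -306412*(-891/222185989) = 273013092/222185989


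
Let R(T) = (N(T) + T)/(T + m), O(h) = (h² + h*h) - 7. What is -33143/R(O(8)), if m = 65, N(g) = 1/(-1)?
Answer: -1027433/20 ≈ -51372.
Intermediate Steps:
O(h) = -7 + 2*h² (O(h) = (h² + h²) - 7 = 2*h² - 7 = -7 + 2*h²)
N(g) = -1
R(T) = (-1 + T)/(65 + T) (R(T) = (-1 + T)/(T + 65) = (-1 + T)/(65 + T))
-33143/R(O(8)) = -33143*(65 + (-7 + 2*8²))/(-1 + (-7 + 2*8²)) = -33143*(65 + (-7 + 2*64))/(-1 + (-7 + 2*64)) = -33143*(65 + (-7 + 128))/(-1 + (-7 + 128)) = -33143*(65 + 121)/(-1 + 121) = -33143/(120/186) = -33143/((1/186)*120) = -33143/20/31 = -33143*31/20 = -1027433/20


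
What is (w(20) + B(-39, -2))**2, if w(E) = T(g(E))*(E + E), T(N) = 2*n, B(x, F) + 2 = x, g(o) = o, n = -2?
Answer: 40401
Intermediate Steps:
B(x, F) = -2 + x
T(N) = -4 (T(N) = 2*(-2) = -4)
w(E) = -8*E (w(E) = -4*(E + E) = -8*E)
(w(20) + B(-39, -2))**2 = (-8*20 + (-2 - 39))**2 = (-160 - 41)**2 = (-201)**2 = 40401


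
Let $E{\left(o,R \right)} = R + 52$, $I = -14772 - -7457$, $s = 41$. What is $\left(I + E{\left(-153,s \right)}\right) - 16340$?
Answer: $-23562$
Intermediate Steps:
$I = -7315$ ($I = -14772 + 7457 = -7315$)
$E{\left(o,R \right)} = 52 + R$
$\left(I + E{\left(-153,s \right)}\right) - 16340 = \left(-7315 + \left(52 + 41\right)\right) - 16340 = \left(-7315 + 93\right) - 16340 = -7222 - 16340 = -23562$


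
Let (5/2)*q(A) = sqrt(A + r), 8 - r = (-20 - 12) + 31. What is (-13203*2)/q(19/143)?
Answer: -66015*sqrt(186758)/1306 ≈ -21844.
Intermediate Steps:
r = 9 (r = 8 - ((-20 - 12) + 31) = 8 - (-32 + 31) = 8 - 1*(-1) = 8 + 1 = 9)
q(A) = 2*sqrt(9 + A)/5 (q(A) = 2*sqrt(A + 9)/5 = 2*sqrt(9 + A)/5)
(-13203*2)/q(19/143) = (-13203*2)/((2*sqrt(9 + 19/143)/5)) = -26406*5/(2*sqrt(9 + 19*(1/143))) = -26406*5/(2*sqrt(9 + 19/143)) = -26406*5*sqrt(186758)/2612 = -66015*sqrt(186758)/1306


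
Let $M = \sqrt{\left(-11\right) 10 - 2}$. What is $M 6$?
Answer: $24 i \sqrt{7} \approx 63.498 i$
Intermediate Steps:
$M = 4 i \sqrt{7}$ ($M = \sqrt{-110 - 2} = \sqrt{-112} = 4 i \sqrt{7} \approx 10.583 i$)
$M 6 = 4 i \sqrt{7} \cdot 6 = 24 i \sqrt{7}$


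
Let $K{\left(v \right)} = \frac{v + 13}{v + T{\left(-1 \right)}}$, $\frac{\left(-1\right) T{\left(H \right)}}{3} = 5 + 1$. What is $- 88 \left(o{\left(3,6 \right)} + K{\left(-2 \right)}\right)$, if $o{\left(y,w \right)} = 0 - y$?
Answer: $\frac{1562}{5} \approx 312.4$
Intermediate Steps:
$T{\left(H \right)} = -18$ ($T{\left(H \right)} = - 3 \left(5 + 1\right) = \left(-3\right) 6 = -18$)
$o{\left(y,w \right)} = - y$
$K{\left(v \right)} = \frac{13 + v}{-18 + v}$ ($K{\left(v \right)} = \frac{v + 13}{v - 18} = \frac{13 + v}{-18 + v}$)
$- 88 \left(o{\left(3,6 \right)} + K{\left(-2 \right)}\right) = - 88 \left(\left(-1\right) 3 + \frac{13 - 2}{-18 - 2}\right) = - 88 \left(-3 + \frac{1}{-20} \cdot 11\right) = - 88 \left(-3 - \frac{11}{20}\right) = \left(-88\right) \left(- \frac{71}{20}\right) = \frac{1562}{5}$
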